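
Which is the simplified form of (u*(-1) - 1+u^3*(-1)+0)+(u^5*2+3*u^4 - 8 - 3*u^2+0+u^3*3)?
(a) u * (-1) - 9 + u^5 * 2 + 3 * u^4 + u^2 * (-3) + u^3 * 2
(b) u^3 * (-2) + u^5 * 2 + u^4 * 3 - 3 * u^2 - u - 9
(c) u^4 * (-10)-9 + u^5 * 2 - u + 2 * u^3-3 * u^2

Adding the polynomials and combining like terms:
(u*(-1) - 1 + u^3*(-1) + 0) + (u^5*2 + 3*u^4 - 8 - 3*u^2 + 0 + u^3*3)
= u * (-1) - 9 + u^5 * 2 + 3 * u^4 + u^2 * (-3) + u^3 * 2
a) u * (-1) - 9 + u^5 * 2 + 3 * u^4 + u^2 * (-3) + u^3 * 2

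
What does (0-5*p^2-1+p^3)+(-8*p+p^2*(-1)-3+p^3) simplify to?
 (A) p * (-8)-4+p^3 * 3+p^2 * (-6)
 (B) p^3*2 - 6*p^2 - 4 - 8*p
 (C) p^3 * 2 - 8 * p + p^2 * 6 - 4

Adding the polynomials and combining like terms:
(0 - 5*p^2 - 1 + p^3) + (-8*p + p^2*(-1) - 3 + p^3)
= p^3*2 - 6*p^2 - 4 - 8*p
B) p^3*2 - 6*p^2 - 4 - 8*p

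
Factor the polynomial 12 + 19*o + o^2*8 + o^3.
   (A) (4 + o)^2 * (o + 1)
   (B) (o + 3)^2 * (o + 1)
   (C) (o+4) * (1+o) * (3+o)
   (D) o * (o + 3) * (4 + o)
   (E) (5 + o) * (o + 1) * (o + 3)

We need to factor 12 + 19*o + o^2*8 + o^3.
The factored form is (o+4) * (1+o) * (3+o).
C) (o+4) * (1+o) * (3+o)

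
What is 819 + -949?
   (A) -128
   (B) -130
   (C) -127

819 + -949 = -130
B) -130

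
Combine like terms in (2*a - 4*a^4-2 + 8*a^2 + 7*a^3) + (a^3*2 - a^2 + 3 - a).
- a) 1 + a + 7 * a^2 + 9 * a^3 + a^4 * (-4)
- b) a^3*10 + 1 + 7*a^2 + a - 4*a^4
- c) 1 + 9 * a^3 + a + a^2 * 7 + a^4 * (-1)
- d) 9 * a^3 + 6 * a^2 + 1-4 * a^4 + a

Adding the polynomials and combining like terms:
(2*a - 4*a^4 - 2 + 8*a^2 + 7*a^3) + (a^3*2 - a^2 + 3 - a)
= 1 + a + 7 * a^2 + 9 * a^3 + a^4 * (-4)
a) 1 + a + 7 * a^2 + 9 * a^3 + a^4 * (-4)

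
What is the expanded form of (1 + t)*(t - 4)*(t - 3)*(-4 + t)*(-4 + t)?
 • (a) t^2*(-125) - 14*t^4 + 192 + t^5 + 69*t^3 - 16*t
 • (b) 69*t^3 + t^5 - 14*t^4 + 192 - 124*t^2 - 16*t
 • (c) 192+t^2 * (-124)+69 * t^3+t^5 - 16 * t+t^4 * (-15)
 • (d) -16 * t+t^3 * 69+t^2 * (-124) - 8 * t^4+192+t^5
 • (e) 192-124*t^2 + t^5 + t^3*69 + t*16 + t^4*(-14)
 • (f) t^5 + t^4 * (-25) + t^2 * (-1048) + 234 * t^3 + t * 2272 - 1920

Expanding (1 + t)*(t - 4)*(t - 3)*(-4 + t)*(-4 + t):
= 69*t^3 + t^5 - 14*t^4 + 192 - 124*t^2 - 16*t
b) 69*t^3 + t^5 - 14*t^4 + 192 - 124*t^2 - 16*t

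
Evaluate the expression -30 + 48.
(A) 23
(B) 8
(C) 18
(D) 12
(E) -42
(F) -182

-30 + 48 = 18
C) 18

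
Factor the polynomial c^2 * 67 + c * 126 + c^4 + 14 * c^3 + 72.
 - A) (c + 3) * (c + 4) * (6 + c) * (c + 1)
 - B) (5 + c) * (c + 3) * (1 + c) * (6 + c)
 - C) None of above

We need to factor c^2 * 67 + c * 126 + c^4 + 14 * c^3 + 72.
The factored form is (c + 3) * (c + 4) * (6 + c) * (c + 1).
A) (c + 3) * (c + 4) * (6 + c) * (c + 1)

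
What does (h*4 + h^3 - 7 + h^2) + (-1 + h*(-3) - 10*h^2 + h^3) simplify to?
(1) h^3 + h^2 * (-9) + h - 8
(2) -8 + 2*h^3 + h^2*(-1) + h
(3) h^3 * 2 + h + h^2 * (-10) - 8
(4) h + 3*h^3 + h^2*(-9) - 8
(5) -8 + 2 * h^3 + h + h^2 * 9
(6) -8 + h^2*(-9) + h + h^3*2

Adding the polynomials and combining like terms:
(h*4 + h^3 - 7 + h^2) + (-1 + h*(-3) - 10*h^2 + h^3)
= -8 + h^2*(-9) + h + h^3*2
6) -8 + h^2*(-9) + h + h^3*2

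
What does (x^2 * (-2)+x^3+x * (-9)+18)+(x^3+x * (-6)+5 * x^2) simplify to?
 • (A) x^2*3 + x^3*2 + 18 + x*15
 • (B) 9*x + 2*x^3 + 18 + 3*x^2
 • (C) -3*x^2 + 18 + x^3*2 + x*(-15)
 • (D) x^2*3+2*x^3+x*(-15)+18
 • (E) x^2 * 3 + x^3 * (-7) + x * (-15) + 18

Adding the polynomials and combining like terms:
(x^2*(-2) + x^3 + x*(-9) + 18) + (x^3 + x*(-6) + 5*x^2)
= x^2*3+2*x^3+x*(-15)+18
D) x^2*3+2*x^3+x*(-15)+18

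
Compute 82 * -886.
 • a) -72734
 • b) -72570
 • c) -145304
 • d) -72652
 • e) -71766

82 * -886 = -72652
d) -72652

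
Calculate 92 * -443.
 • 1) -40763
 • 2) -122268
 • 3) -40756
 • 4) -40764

92 * -443 = -40756
3) -40756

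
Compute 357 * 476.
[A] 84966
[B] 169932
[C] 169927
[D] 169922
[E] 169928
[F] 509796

357 * 476 = 169932
B) 169932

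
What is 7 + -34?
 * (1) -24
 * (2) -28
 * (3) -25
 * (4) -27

7 + -34 = -27
4) -27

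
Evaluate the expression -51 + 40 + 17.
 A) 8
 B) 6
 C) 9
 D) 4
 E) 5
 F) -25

First: -51 + 40 = -11
Then: -11 + 17 = 6
B) 6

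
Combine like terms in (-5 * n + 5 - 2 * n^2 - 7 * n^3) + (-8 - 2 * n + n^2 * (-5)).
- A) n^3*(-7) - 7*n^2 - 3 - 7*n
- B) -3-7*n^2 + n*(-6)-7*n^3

Adding the polynomials and combining like terms:
(-5*n + 5 - 2*n^2 - 7*n^3) + (-8 - 2*n + n^2*(-5))
= n^3*(-7) - 7*n^2 - 3 - 7*n
A) n^3*(-7) - 7*n^2 - 3 - 7*n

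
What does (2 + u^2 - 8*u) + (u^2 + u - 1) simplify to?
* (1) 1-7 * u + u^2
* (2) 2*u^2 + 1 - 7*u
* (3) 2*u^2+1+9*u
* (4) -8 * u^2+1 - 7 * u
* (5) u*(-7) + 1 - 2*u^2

Adding the polynomials and combining like terms:
(2 + u^2 - 8*u) + (u^2 + u - 1)
= 2*u^2 + 1 - 7*u
2) 2*u^2 + 1 - 7*u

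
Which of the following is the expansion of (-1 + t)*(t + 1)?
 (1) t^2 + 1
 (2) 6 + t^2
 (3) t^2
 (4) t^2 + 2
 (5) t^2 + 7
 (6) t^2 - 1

Expanding (-1 + t)*(t + 1):
= t^2 - 1
6) t^2 - 1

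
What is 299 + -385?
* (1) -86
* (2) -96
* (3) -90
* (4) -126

299 + -385 = -86
1) -86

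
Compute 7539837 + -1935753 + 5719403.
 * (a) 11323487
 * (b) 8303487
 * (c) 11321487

First: 7539837 + -1935753 = 5604084
Then: 5604084 + 5719403 = 11323487
a) 11323487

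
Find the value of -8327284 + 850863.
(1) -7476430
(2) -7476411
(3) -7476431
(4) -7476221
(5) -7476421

-8327284 + 850863 = -7476421
5) -7476421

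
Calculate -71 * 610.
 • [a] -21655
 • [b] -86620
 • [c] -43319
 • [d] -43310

-71 * 610 = -43310
d) -43310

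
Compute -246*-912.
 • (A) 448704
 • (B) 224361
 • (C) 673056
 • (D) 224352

-246 * -912 = 224352
D) 224352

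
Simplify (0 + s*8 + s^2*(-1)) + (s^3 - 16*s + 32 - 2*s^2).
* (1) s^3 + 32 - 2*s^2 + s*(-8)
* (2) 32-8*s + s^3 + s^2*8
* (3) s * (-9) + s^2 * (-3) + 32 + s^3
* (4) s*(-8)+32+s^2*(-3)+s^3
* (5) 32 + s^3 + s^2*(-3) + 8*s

Adding the polynomials and combining like terms:
(0 + s*8 + s^2*(-1)) + (s^3 - 16*s + 32 - 2*s^2)
= s*(-8)+32+s^2*(-3)+s^3
4) s*(-8)+32+s^2*(-3)+s^3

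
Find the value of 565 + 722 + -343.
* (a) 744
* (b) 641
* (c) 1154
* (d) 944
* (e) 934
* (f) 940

First: 565 + 722 = 1287
Then: 1287 + -343 = 944
d) 944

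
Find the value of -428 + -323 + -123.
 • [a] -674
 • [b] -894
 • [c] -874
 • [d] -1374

First: -428 + -323 = -751
Then: -751 + -123 = -874
c) -874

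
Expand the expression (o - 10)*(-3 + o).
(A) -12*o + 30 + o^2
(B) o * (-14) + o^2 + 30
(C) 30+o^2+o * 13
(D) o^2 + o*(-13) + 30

Expanding (o - 10)*(-3 + o):
= o^2 + o*(-13) + 30
D) o^2 + o*(-13) + 30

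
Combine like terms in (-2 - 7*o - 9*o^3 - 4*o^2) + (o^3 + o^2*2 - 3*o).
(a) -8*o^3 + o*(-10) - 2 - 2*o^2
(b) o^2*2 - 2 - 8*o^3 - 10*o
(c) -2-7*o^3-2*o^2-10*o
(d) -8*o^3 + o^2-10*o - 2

Adding the polynomials and combining like terms:
(-2 - 7*o - 9*o^3 - 4*o^2) + (o^3 + o^2*2 - 3*o)
= -8*o^3 + o*(-10) - 2 - 2*o^2
a) -8*o^3 + o*(-10) - 2 - 2*o^2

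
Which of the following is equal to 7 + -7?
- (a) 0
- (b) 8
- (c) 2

7 + -7 = 0
a) 0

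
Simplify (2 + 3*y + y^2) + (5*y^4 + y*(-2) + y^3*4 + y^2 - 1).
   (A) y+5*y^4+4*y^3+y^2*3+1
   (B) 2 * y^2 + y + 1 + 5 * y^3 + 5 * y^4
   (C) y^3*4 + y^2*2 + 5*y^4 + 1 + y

Adding the polynomials and combining like terms:
(2 + 3*y + y^2) + (5*y^4 + y*(-2) + y^3*4 + y^2 - 1)
= y^3*4 + y^2*2 + 5*y^4 + 1 + y
C) y^3*4 + y^2*2 + 5*y^4 + 1 + y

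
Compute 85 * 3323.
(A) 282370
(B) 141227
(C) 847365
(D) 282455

85 * 3323 = 282455
D) 282455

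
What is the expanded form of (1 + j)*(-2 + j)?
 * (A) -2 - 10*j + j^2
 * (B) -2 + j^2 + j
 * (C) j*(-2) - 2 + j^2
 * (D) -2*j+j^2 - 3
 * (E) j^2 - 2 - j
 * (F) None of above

Expanding (1 + j)*(-2 + j):
= j^2 - 2 - j
E) j^2 - 2 - j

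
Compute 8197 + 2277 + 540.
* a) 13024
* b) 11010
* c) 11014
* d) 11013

First: 8197 + 2277 = 10474
Then: 10474 + 540 = 11014
c) 11014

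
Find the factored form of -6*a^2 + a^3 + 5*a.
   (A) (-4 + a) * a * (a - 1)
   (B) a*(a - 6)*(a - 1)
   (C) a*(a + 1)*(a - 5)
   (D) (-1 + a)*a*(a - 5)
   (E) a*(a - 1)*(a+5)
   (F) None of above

We need to factor -6*a^2 + a^3 + 5*a.
The factored form is (-1 + a)*a*(a - 5).
D) (-1 + a)*a*(a - 5)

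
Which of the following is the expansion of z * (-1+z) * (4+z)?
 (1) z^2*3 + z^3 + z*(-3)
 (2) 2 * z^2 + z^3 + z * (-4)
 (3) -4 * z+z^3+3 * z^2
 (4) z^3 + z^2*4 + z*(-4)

Expanding z * (-1+z) * (4+z):
= -4 * z+z^3+3 * z^2
3) -4 * z+z^3+3 * z^2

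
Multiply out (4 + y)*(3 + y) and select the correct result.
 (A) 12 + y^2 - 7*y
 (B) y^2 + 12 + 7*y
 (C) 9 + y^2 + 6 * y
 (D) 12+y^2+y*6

Expanding (4 + y)*(3 + y):
= y^2 + 12 + 7*y
B) y^2 + 12 + 7*y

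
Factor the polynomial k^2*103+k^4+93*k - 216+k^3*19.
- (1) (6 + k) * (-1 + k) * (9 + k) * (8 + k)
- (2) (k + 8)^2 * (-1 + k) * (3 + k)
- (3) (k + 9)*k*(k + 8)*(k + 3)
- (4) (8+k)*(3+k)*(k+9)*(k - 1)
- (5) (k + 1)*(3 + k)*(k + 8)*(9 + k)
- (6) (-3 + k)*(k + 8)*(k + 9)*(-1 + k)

We need to factor k^2*103+k^4+93*k - 216+k^3*19.
The factored form is (8+k)*(3+k)*(k+9)*(k - 1).
4) (8+k)*(3+k)*(k+9)*(k - 1)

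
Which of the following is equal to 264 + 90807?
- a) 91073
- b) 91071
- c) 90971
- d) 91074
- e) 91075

264 + 90807 = 91071
b) 91071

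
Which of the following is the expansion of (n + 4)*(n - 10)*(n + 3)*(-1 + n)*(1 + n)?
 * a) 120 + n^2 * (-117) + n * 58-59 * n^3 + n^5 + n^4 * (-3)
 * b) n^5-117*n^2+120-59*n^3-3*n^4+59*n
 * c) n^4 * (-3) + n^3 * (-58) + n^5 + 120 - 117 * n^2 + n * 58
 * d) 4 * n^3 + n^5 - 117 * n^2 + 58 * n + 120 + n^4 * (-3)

Expanding (n + 4)*(n - 10)*(n + 3)*(-1 + n)*(1 + n):
= 120 + n^2 * (-117) + n * 58-59 * n^3 + n^5 + n^4 * (-3)
a) 120 + n^2 * (-117) + n * 58-59 * n^3 + n^5 + n^4 * (-3)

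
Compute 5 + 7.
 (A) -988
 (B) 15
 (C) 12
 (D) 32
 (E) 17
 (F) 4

5 + 7 = 12
C) 12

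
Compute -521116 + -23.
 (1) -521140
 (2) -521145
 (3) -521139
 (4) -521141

-521116 + -23 = -521139
3) -521139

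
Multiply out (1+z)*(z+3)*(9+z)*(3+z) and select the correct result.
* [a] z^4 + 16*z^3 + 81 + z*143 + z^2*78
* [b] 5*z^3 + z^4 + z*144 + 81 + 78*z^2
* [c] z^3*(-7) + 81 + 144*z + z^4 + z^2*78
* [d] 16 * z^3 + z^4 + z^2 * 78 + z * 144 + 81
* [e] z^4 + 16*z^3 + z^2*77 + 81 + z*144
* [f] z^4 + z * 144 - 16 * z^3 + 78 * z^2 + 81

Expanding (1+z)*(z+3)*(9+z)*(3+z):
= 16 * z^3 + z^4 + z^2 * 78 + z * 144 + 81
d) 16 * z^3 + z^4 + z^2 * 78 + z * 144 + 81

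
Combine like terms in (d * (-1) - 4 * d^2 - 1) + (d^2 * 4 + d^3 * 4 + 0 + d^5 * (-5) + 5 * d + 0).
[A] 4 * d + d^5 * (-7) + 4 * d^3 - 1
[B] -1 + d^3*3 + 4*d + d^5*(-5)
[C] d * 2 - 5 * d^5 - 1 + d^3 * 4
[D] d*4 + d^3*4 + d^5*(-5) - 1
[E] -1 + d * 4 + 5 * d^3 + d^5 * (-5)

Adding the polynomials and combining like terms:
(d*(-1) - 4*d^2 - 1) + (d^2*4 + d^3*4 + 0 + d^5*(-5) + 5*d + 0)
= d*4 + d^3*4 + d^5*(-5) - 1
D) d*4 + d^3*4 + d^5*(-5) - 1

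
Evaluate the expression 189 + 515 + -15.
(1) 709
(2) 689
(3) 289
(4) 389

First: 189 + 515 = 704
Then: 704 + -15 = 689
2) 689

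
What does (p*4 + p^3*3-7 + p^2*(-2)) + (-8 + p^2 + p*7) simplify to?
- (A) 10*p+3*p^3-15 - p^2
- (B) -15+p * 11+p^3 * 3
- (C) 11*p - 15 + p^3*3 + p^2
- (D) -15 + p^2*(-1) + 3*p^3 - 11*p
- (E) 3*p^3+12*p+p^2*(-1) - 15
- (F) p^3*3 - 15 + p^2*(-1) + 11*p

Adding the polynomials and combining like terms:
(p*4 + p^3*3 - 7 + p^2*(-2)) + (-8 + p^2 + p*7)
= p^3*3 - 15 + p^2*(-1) + 11*p
F) p^3*3 - 15 + p^2*(-1) + 11*p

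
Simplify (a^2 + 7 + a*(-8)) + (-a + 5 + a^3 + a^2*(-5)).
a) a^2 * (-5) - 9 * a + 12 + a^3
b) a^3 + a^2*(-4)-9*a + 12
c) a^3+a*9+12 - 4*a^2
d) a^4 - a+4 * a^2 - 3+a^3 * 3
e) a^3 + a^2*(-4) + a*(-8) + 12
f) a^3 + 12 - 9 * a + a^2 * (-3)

Adding the polynomials and combining like terms:
(a^2 + 7 + a*(-8)) + (-a + 5 + a^3 + a^2*(-5))
= a^3 + a^2*(-4)-9*a + 12
b) a^3 + a^2*(-4)-9*a + 12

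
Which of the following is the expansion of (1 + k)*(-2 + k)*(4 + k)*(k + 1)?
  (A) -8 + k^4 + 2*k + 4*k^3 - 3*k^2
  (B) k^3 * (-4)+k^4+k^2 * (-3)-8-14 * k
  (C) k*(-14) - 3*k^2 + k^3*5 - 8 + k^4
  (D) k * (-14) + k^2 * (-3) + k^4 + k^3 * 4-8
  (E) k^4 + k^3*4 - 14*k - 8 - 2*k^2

Expanding (1 + k)*(-2 + k)*(4 + k)*(k + 1):
= k * (-14) + k^2 * (-3) + k^4 + k^3 * 4-8
D) k * (-14) + k^2 * (-3) + k^4 + k^3 * 4-8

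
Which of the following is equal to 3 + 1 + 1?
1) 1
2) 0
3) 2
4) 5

First: 3 + 1 = 4
Then: 4 + 1 = 5
4) 5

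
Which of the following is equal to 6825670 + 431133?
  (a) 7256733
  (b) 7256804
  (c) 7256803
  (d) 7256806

6825670 + 431133 = 7256803
c) 7256803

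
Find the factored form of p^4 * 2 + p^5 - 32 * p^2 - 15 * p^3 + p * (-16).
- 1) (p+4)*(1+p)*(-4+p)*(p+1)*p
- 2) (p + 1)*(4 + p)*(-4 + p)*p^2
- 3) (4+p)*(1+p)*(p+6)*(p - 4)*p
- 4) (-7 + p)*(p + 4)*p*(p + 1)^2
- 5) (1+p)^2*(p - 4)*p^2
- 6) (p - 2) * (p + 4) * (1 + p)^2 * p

We need to factor p^4 * 2 + p^5 - 32 * p^2 - 15 * p^3 + p * (-16).
The factored form is (p+4)*(1+p)*(-4+p)*(p+1)*p.
1) (p+4)*(1+p)*(-4+p)*(p+1)*p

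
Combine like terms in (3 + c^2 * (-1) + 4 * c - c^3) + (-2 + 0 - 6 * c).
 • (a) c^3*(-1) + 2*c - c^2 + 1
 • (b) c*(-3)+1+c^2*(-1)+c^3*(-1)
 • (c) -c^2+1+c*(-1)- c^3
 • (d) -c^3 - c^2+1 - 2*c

Adding the polynomials and combining like terms:
(3 + c^2*(-1) + 4*c - c^3) + (-2 + 0 - 6*c)
= -c^3 - c^2+1 - 2*c
d) -c^3 - c^2+1 - 2*c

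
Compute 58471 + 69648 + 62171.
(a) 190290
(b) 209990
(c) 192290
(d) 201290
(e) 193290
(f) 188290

First: 58471 + 69648 = 128119
Then: 128119 + 62171 = 190290
a) 190290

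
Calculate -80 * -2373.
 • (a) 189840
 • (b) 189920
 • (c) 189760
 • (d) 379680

-80 * -2373 = 189840
a) 189840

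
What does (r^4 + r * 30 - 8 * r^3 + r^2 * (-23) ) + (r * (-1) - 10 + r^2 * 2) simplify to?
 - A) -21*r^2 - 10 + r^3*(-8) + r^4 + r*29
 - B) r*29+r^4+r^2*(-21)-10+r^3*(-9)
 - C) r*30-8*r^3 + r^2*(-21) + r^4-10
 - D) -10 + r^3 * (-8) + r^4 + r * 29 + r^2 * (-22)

Adding the polynomials and combining like terms:
(r^4 + r*30 - 8*r^3 + r^2*(-23)) + (r*(-1) - 10 + r^2*2)
= -21*r^2 - 10 + r^3*(-8) + r^4 + r*29
A) -21*r^2 - 10 + r^3*(-8) + r^4 + r*29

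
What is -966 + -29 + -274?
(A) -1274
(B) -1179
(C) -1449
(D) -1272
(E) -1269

First: -966 + -29 = -995
Then: -995 + -274 = -1269
E) -1269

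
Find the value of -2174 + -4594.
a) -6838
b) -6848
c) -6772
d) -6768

-2174 + -4594 = -6768
d) -6768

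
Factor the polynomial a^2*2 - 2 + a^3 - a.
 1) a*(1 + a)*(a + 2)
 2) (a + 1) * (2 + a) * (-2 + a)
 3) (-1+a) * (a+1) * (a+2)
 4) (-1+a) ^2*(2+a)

We need to factor a^2*2 - 2 + a^3 - a.
The factored form is (-1+a) * (a+1) * (a+2).
3) (-1+a) * (a+1) * (a+2)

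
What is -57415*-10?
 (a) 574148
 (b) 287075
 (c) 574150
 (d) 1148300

-57415 * -10 = 574150
c) 574150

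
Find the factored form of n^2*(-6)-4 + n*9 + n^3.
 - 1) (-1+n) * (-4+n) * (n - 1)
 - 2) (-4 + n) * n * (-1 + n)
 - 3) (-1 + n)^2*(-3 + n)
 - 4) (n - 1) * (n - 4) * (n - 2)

We need to factor n^2*(-6)-4 + n*9 + n^3.
The factored form is (-1+n) * (-4+n) * (n - 1).
1) (-1+n) * (-4+n) * (n - 1)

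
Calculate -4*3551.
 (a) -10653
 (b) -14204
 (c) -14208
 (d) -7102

-4 * 3551 = -14204
b) -14204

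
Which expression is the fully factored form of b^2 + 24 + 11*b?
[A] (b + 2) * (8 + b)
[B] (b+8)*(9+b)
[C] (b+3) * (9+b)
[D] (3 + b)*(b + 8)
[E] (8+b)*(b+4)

We need to factor b^2 + 24 + 11*b.
The factored form is (3 + b)*(b + 8).
D) (3 + b)*(b + 8)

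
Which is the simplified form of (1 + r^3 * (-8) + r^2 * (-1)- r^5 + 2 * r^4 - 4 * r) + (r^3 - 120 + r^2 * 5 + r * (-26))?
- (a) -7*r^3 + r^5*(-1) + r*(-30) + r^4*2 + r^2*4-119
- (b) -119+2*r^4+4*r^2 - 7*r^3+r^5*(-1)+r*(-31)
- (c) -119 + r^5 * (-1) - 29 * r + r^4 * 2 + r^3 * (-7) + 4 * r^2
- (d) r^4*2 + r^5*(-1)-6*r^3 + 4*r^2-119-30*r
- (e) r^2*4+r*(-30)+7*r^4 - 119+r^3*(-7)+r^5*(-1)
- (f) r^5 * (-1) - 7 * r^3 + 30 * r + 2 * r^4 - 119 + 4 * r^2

Adding the polynomials and combining like terms:
(1 + r^3*(-8) + r^2*(-1) - r^5 + 2*r^4 - 4*r) + (r^3 - 120 + r^2*5 + r*(-26))
= -7*r^3 + r^5*(-1) + r*(-30) + r^4*2 + r^2*4-119
a) -7*r^3 + r^5*(-1) + r*(-30) + r^4*2 + r^2*4-119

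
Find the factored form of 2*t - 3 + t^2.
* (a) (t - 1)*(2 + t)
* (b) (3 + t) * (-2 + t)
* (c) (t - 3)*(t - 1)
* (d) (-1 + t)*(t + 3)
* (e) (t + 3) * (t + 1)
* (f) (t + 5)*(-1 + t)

We need to factor 2*t - 3 + t^2.
The factored form is (-1 + t)*(t + 3).
d) (-1 + t)*(t + 3)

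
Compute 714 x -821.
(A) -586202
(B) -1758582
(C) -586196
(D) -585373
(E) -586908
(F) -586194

714 * -821 = -586194
F) -586194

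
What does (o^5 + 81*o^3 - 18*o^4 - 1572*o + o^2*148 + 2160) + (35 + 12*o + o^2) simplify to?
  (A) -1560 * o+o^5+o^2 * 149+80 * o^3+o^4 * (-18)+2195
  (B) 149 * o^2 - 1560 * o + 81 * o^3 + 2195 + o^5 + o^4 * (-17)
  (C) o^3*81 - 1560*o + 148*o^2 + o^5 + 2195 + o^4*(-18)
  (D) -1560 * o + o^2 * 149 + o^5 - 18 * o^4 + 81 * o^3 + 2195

Adding the polynomials and combining like terms:
(o^5 + 81*o^3 - 18*o^4 - 1572*o + o^2*148 + 2160) + (35 + 12*o + o^2)
= -1560 * o + o^2 * 149 + o^5 - 18 * o^4 + 81 * o^3 + 2195
D) -1560 * o + o^2 * 149 + o^5 - 18 * o^4 + 81 * o^3 + 2195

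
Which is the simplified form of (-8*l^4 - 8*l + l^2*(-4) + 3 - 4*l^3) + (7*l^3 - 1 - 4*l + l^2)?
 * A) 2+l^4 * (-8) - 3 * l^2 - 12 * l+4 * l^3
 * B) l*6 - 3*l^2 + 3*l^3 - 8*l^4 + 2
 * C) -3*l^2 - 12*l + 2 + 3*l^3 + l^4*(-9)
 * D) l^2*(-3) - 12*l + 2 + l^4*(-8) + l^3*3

Adding the polynomials and combining like terms:
(-8*l^4 - 8*l + l^2*(-4) + 3 - 4*l^3) + (7*l^3 - 1 - 4*l + l^2)
= l^2*(-3) - 12*l + 2 + l^4*(-8) + l^3*3
D) l^2*(-3) - 12*l + 2 + l^4*(-8) + l^3*3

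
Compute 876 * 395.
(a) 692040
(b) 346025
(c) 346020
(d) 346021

876 * 395 = 346020
c) 346020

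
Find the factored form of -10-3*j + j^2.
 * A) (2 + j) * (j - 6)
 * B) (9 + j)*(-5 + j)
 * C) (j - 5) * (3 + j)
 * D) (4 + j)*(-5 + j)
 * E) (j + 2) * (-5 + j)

We need to factor -10-3*j + j^2.
The factored form is (j + 2) * (-5 + j).
E) (j + 2) * (-5 + j)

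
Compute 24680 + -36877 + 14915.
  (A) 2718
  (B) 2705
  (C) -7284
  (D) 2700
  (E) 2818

First: 24680 + -36877 = -12197
Then: -12197 + 14915 = 2718
A) 2718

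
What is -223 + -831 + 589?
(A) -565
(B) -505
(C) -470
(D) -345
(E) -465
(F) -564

First: -223 + -831 = -1054
Then: -1054 + 589 = -465
E) -465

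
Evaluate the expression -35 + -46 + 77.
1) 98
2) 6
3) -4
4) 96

First: -35 + -46 = -81
Then: -81 + 77 = -4
3) -4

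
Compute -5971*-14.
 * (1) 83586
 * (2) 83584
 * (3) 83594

-5971 * -14 = 83594
3) 83594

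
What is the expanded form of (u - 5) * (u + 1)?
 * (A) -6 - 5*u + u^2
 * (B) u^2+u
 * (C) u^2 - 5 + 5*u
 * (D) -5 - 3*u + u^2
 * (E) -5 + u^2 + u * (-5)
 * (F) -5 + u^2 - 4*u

Expanding (u - 5) * (u + 1):
= -5 + u^2 - 4*u
F) -5 + u^2 - 4*u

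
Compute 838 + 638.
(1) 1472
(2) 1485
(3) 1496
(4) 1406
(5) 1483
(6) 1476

838 + 638 = 1476
6) 1476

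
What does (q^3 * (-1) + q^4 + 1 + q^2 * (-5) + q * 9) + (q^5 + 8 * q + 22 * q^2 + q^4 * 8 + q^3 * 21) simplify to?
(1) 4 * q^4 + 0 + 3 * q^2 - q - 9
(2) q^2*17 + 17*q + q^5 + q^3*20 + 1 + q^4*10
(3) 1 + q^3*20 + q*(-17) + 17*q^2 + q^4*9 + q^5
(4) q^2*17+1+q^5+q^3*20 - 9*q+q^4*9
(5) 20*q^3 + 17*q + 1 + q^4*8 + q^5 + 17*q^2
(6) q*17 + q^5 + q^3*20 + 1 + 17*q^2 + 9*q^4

Adding the polynomials and combining like terms:
(q^3*(-1) + q^4 + 1 + q^2*(-5) + q*9) + (q^5 + 8*q + 22*q^2 + q^4*8 + q^3*21)
= q*17 + q^5 + q^3*20 + 1 + 17*q^2 + 9*q^4
6) q*17 + q^5 + q^3*20 + 1 + 17*q^2 + 9*q^4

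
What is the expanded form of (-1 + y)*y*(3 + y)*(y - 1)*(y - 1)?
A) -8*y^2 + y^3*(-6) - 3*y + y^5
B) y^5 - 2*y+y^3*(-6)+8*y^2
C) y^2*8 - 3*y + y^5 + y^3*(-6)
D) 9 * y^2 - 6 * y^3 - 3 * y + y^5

Expanding (-1 + y)*y*(3 + y)*(y - 1)*(y - 1):
= y^2*8 - 3*y + y^5 + y^3*(-6)
C) y^2*8 - 3*y + y^5 + y^3*(-6)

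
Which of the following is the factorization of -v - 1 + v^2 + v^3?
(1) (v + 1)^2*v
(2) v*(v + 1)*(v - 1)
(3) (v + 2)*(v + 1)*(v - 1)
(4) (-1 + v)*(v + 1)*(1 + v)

We need to factor -v - 1 + v^2 + v^3.
The factored form is (-1 + v)*(v + 1)*(1 + v).
4) (-1 + v)*(v + 1)*(1 + v)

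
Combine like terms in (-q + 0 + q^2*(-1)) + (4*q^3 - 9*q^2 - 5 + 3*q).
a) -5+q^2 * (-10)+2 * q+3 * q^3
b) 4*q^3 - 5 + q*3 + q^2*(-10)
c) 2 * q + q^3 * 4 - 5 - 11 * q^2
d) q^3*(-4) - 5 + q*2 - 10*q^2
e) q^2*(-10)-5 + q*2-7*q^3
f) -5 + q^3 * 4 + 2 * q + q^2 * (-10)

Adding the polynomials and combining like terms:
(-q + 0 + q^2*(-1)) + (4*q^3 - 9*q^2 - 5 + 3*q)
= -5 + q^3 * 4 + 2 * q + q^2 * (-10)
f) -5 + q^3 * 4 + 2 * q + q^2 * (-10)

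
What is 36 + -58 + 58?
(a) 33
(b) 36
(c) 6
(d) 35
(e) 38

First: 36 + -58 = -22
Then: -22 + 58 = 36
b) 36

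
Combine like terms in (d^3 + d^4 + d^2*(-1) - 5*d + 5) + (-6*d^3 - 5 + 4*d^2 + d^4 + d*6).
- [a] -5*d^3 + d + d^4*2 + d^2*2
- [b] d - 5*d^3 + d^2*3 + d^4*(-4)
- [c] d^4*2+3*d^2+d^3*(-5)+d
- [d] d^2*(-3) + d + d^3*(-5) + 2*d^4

Adding the polynomials and combining like terms:
(d^3 + d^4 + d^2*(-1) - 5*d + 5) + (-6*d^3 - 5 + 4*d^2 + d^4 + d*6)
= d^4*2+3*d^2+d^3*(-5)+d
c) d^4*2+3*d^2+d^3*(-5)+d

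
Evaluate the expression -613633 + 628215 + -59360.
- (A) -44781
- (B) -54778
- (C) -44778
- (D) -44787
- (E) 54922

First: -613633 + 628215 = 14582
Then: 14582 + -59360 = -44778
C) -44778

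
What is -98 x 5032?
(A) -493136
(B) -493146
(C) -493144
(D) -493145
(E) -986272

-98 * 5032 = -493136
A) -493136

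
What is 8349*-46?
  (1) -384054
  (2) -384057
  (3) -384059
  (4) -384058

8349 * -46 = -384054
1) -384054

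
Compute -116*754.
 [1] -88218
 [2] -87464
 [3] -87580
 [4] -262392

-116 * 754 = -87464
2) -87464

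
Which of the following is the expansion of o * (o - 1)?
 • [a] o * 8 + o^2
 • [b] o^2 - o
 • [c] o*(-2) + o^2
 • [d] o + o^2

Expanding o * (o - 1):
= o^2 - o
b) o^2 - o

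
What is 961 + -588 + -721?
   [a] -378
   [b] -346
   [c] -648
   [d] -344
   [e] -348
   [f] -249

First: 961 + -588 = 373
Then: 373 + -721 = -348
e) -348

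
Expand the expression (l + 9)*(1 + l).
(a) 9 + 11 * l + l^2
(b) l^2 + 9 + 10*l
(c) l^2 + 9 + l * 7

Expanding (l + 9)*(1 + l):
= l^2 + 9 + 10*l
b) l^2 + 9 + 10*l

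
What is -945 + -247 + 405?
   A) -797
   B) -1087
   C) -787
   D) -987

First: -945 + -247 = -1192
Then: -1192 + 405 = -787
C) -787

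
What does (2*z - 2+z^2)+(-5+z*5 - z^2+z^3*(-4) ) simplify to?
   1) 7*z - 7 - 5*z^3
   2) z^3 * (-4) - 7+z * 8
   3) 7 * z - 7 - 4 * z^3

Adding the polynomials and combining like terms:
(2*z - 2 + z^2) + (-5 + z*5 - z^2 + z^3*(-4))
= 7 * z - 7 - 4 * z^3
3) 7 * z - 7 - 4 * z^3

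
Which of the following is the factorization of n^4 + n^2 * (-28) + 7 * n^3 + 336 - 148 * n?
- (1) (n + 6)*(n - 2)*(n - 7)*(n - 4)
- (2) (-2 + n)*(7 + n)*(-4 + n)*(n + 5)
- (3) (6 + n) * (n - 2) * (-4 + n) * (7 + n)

We need to factor n^4 + n^2 * (-28) + 7 * n^3 + 336 - 148 * n.
The factored form is (6 + n) * (n - 2) * (-4 + n) * (7 + n).
3) (6 + n) * (n - 2) * (-4 + n) * (7 + n)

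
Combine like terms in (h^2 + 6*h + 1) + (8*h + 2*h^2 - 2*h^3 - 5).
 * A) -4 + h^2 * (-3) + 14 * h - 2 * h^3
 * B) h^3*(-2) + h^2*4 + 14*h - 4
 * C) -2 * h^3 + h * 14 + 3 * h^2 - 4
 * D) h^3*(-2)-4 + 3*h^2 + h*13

Adding the polynomials and combining like terms:
(h^2 + 6*h + 1) + (8*h + 2*h^2 - 2*h^3 - 5)
= -2 * h^3 + h * 14 + 3 * h^2 - 4
C) -2 * h^3 + h * 14 + 3 * h^2 - 4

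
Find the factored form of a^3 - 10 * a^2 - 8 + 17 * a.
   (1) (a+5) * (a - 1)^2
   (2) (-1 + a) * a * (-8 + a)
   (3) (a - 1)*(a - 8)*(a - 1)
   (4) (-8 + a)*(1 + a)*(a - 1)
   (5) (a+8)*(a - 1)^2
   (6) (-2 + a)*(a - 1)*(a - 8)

We need to factor a^3 - 10 * a^2 - 8 + 17 * a.
The factored form is (a - 1)*(a - 8)*(a - 1).
3) (a - 1)*(a - 8)*(a - 1)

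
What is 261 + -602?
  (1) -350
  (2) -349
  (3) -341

261 + -602 = -341
3) -341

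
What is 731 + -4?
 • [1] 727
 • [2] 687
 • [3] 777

731 + -4 = 727
1) 727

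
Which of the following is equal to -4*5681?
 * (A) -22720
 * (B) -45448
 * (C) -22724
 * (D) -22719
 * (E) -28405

-4 * 5681 = -22724
C) -22724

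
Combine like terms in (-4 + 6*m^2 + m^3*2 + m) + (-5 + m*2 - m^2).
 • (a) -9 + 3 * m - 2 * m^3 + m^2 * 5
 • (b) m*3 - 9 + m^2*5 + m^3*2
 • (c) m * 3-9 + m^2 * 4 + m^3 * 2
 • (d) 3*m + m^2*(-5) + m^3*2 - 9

Adding the polynomials and combining like terms:
(-4 + 6*m^2 + m^3*2 + m) + (-5 + m*2 - m^2)
= m*3 - 9 + m^2*5 + m^3*2
b) m*3 - 9 + m^2*5 + m^3*2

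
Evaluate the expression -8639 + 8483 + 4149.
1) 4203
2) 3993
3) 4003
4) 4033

First: -8639 + 8483 = -156
Then: -156 + 4149 = 3993
2) 3993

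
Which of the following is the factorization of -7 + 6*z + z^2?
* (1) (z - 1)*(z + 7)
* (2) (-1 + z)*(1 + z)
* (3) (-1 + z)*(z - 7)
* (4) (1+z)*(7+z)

We need to factor -7 + 6*z + z^2.
The factored form is (z - 1)*(z + 7).
1) (z - 1)*(z + 7)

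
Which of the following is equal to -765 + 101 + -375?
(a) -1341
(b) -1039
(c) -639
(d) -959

First: -765 + 101 = -664
Then: -664 + -375 = -1039
b) -1039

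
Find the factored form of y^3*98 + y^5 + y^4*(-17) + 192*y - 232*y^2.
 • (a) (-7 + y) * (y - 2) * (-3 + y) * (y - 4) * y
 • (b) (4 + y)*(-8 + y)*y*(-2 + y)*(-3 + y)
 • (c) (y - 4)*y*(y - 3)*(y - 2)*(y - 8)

We need to factor y^3*98 + y^5 + y^4*(-17) + 192*y - 232*y^2.
The factored form is (y - 4)*y*(y - 3)*(y - 2)*(y - 8).
c) (y - 4)*y*(y - 3)*(y - 2)*(y - 8)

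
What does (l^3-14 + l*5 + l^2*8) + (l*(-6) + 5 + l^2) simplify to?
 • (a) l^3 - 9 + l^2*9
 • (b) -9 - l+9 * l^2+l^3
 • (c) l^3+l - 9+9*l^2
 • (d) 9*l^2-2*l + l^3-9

Adding the polynomials and combining like terms:
(l^3 - 14 + l*5 + l^2*8) + (l*(-6) + 5 + l^2)
= -9 - l+9 * l^2+l^3
b) -9 - l+9 * l^2+l^3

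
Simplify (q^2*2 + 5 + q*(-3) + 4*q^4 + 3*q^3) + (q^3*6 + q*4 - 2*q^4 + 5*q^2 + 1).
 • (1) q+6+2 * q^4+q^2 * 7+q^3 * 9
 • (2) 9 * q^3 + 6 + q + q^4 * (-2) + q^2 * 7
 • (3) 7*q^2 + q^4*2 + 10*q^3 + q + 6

Adding the polynomials and combining like terms:
(q^2*2 + 5 + q*(-3) + 4*q^4 + 3*q^3) + (q^3*6 + q*4 - 2*q^4 + 5*q^2 + 1)
= q+6+2 * q^4+q^2 * 7+q^3 * 9
1) q+6+2 * q^4+q^2 * 7+q^3 * 9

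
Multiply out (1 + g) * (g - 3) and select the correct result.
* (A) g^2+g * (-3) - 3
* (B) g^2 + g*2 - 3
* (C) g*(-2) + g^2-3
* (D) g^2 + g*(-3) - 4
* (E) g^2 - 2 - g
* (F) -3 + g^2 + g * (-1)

Expanding (1 + g) * (g - 3):
= g*(-2) + g^2-3
C) g*(-2) + g^2-3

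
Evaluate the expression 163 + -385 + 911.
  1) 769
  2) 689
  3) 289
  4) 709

First: 163 + -385 = -222
Then: -222 + 911 = 689
2) 689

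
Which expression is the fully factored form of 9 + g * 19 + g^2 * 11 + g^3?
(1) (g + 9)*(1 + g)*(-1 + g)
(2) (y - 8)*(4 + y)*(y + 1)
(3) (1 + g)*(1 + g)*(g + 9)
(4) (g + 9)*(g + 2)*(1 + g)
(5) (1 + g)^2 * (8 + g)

We need to factor 9 + g * 19 + g^2 * 11 + g^3.
The factored form is (1 + g)*(1 + g)*(g + 9).
3) (1 + g)*(1 + g)*(g + 9)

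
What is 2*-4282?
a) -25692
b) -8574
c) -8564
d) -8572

2 * -4282 = -8564
c) -8564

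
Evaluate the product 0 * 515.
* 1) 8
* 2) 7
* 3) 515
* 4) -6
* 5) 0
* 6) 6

0 * 515 = 0
5) 0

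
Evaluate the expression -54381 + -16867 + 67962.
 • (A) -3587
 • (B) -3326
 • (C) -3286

First: -54381 + -16867 = -71248
Then: -71248 + 67962 = -3286
C) -3286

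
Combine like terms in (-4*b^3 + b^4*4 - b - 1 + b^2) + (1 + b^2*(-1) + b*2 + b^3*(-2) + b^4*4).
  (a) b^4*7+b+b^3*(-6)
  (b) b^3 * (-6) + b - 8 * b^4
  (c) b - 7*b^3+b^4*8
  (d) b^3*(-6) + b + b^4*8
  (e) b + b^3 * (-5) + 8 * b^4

Adding the polynomials and combining like terms:
(-4*b^3 + b^4*4 - b - 1 + b^2) + (1 + b^2*(-1) + b*2 + b^3*(-2) + b^4*4)
= b^3*(-6) + b + b^4*8
d) b^3*(-6) + b + b^4*8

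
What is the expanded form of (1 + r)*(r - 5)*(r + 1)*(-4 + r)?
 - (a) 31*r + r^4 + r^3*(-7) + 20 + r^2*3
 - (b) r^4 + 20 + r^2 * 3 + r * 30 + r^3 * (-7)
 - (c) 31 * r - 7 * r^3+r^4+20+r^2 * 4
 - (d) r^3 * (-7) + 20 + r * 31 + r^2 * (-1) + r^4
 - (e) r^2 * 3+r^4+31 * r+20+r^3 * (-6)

Expanding (1 + r)*(r - 5)*(r + 1)*(-4 + r):
= 31*r + r^4 + r^3*(-7) + 20 + r^2*3
a) 31*r + r^4 + r^3*(-7) + 20 + r^2*3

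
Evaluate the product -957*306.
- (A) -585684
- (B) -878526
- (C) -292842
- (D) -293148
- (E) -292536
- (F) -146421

-957 * 306 = -292842
C) -292842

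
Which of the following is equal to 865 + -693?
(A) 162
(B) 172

865 + -693 = 172
B) 172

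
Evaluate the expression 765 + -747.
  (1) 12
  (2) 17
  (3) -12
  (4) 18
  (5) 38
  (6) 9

765 + -747 = 18
4) 18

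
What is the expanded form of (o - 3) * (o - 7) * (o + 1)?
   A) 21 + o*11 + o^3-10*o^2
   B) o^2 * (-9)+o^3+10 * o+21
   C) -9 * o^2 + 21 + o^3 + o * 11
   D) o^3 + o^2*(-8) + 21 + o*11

Expanding (o - 3) * (o - 7) * (o + 1):
= -9 * o^2 + 21 + o^3 + o * 11
C) -9 * o^2 + 21 + o^3 + o * 11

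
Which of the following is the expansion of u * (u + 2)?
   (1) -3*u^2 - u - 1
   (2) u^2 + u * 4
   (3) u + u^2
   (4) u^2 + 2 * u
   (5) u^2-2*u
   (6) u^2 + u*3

Expanding u * (u + 2):
= u^2 + 2 * u
4) u^2 + 2 * u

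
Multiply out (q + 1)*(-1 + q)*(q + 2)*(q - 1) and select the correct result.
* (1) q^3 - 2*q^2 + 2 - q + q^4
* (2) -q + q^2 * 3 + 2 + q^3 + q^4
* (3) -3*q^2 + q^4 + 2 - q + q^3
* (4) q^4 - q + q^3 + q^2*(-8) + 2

Expanding (q + 1)*(-1 + q)*(q + 2)*(q - 1):
= -3*q^2 + q^4 + 2 - q + q^3
3) -3*q^2 + q^4 + 2 - q + q^3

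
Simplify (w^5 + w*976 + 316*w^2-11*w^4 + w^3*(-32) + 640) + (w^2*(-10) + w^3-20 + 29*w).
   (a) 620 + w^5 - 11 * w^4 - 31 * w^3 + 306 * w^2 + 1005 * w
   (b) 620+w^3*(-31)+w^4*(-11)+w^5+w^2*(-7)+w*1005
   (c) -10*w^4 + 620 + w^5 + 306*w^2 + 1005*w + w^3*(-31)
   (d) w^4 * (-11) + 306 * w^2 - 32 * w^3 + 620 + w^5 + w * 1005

Adding the polynomials and combining like terms:
(w^5 + w*976 + 316*w^2 - 11*w^4 + w^3*(-32) + 640) + (w^2*(-10) + w^3 - 20 + 29*w)
= 620 + w^5 - 11 * w^4 - 31 * w^3 + 306 * w^2 + 1005 * w
a) 620 + w^5 - 11 * w^4 - 31 * w^3 + 306 * w^2 + 1005 * w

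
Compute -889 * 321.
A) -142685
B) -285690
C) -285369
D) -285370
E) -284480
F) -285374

-889 * 321 = -285369
C) -285369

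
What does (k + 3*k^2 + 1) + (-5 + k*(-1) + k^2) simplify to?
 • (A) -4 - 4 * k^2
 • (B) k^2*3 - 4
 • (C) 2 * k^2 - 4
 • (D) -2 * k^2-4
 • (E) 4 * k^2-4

Adding the polynomials and combining like terms:
(k + 3*k^2 + 1) + (-5 + k*(-1) + k^2)
= 4 * k^2-4
E) 4 * k^2-4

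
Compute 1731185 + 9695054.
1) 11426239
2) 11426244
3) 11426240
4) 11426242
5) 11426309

1731185 + 9695054 = 11426239
1) 11426239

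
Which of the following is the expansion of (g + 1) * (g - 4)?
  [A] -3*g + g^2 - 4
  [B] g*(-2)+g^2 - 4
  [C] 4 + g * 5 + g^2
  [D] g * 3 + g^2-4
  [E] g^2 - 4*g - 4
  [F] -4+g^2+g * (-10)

Expanding (g + 1) * (g - 4):
= -3*g + g^2 - 4
A) -3*g + g^2 - 4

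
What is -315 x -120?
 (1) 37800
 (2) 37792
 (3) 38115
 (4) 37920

-315 * -120 = 37800
1) 37800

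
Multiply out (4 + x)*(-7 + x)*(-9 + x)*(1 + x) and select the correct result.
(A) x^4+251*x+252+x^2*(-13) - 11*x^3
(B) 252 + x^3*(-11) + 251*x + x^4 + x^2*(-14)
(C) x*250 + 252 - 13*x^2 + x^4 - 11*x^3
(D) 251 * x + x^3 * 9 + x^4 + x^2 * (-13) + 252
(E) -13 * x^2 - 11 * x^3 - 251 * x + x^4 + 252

Expanding (4 + x)*(-7 + x)*(-9 + x)*(1 + x):
= x^4+251*x+252+x^2*(-13) - 11*x^3
A) x^4+251*x+252+x^2*(-13) - 11*x^3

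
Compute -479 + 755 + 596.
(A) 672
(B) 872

First: -479 + 755 = 276
Then: 276 + 596 = 872
B) 872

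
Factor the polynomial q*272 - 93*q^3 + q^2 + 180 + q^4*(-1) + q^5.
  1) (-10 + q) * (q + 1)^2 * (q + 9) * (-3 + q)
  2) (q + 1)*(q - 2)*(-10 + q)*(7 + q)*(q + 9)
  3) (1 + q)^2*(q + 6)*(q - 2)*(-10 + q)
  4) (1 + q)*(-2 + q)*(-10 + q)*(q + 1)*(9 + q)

We need to factor q*272 - 93*q^3 + q^2 + 180 + q^4*(-1) + q^5.
The factored form is (1 + q)*(-2 + q)*(-10 + q)*(q + 1)*(9 + q).
4) (1 + q)*(-2 + q)*(-10 + q)*(q + 1)*(9 + q)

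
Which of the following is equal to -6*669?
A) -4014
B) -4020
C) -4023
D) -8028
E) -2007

-6 * 669 = -4014
A) -4014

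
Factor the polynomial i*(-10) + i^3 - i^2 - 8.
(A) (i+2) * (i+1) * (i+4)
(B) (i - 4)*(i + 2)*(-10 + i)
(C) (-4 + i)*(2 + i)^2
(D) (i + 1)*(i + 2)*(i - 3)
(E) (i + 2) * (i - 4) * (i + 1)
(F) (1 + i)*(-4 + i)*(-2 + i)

We need to factor i*(-10) + i^3 - i^2 - 8.
The factored form is (i + 2) * (i - 4) * (i + 1).
E) (i + 2) * (i - 4) * (i + 1)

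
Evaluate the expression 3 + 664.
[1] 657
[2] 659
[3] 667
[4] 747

3 + 664 = 667
3) 667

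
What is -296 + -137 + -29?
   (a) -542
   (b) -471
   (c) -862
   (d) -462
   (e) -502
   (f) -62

First: -296 + -137 = -433
Then: -433 + -29 = -462
d) -462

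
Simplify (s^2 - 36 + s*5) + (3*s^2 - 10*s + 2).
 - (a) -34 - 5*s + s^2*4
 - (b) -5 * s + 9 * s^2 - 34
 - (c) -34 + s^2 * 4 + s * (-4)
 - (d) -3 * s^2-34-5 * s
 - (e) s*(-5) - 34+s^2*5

Adding the polynomials and combining like terms:
(s^2 - 36 + s*5) + (3*s^2 - 10*s + 2)
= -34 - 5*s + s^2*4
a) -34 - 5*s + s^2*4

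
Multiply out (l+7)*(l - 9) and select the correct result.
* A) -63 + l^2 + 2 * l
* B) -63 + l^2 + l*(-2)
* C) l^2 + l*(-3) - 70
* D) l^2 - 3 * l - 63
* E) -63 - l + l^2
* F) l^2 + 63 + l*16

Expanding (l+7)*(l - 9):
= -63 + l^2 + l*(-2)
B) -63 + l^2 + l*(-2)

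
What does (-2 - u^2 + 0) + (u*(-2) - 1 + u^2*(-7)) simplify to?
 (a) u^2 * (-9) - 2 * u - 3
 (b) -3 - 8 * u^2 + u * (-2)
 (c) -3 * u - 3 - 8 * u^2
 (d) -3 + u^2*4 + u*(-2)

Adding the polynomials and combining like terms:
(-2 - u^2 + 0) + (u*(-2) - 1 + u^2*(-7))
= -3 - 8 * u^2 + u * (-2)
b) -3 - 8 * u^2 + u * (-2)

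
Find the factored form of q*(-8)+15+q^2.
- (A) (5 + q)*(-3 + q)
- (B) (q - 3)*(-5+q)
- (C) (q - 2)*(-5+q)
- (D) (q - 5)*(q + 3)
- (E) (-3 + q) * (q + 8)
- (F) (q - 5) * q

We need to factor q*(-8)+15+q^2.
The factored form is (q - 3)*(-5+q).
B) (q - 3)*(-5+q)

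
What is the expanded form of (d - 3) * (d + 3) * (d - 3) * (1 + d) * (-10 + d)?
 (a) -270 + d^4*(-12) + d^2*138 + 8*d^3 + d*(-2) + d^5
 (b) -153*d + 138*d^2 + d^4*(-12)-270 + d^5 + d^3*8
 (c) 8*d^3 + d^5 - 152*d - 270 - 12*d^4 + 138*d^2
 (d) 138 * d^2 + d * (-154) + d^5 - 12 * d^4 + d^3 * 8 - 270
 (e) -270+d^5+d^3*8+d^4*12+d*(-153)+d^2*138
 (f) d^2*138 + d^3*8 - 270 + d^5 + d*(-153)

Expanding (d - 3) * (d + 3) * (d - 3) * (1 + d) * (-10 + d):
= -153*d + 138*d^2 + d^4*(-12)-270 + d^5 + d^3*8
b) -153*d + 138*d^2 + d^4*(-12)-270 + d^5 + d^3*8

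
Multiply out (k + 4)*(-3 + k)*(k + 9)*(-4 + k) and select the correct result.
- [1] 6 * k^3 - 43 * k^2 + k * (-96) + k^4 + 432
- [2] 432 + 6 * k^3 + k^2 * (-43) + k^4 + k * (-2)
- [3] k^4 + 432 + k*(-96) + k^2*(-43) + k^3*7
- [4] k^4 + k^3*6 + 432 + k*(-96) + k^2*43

Expanding (k + 4)*(-3 + k)*(k + 9)*(-4 + k):
= 6 * k^3 - 43 * k^2 + k * (-96) + k^4 + 432
1) 6 * k^3 - 43 * k^2 + k * (-96) + k^4 + 432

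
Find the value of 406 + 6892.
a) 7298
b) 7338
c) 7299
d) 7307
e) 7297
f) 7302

406 + 6892 = 7298
a) 7298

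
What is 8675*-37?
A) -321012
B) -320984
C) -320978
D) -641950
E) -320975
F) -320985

8675 * -37 = -320975
E) -320975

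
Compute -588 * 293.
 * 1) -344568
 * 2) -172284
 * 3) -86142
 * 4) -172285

-588 * 293 = -172284
2) -172284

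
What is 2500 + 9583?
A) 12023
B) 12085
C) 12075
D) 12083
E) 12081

2500 + 9583 = 12083
D) 12083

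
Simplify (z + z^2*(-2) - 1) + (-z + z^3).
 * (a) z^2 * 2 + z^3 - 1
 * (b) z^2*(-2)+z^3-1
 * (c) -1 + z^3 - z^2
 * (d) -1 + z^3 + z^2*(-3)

Adding the polynomials and combining like terms:
(z + z^2*(-2) - 1) + (-z + z^3)
= z^2*(-2)+z^3-1
b) z^2*(-2)+z^3-1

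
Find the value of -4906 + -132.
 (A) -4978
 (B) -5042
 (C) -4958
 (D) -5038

-4906 + -132 = -5038
D) -5038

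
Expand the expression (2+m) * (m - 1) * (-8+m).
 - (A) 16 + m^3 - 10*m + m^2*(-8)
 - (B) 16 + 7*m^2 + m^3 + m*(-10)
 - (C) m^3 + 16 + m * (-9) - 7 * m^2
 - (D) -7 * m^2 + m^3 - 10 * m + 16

Expanding (2+m) * (m - 1) * (-8+m):
= -7 * m^2 + m^3 - 10 * m + 16
D) -7 * m^2 + m^3 - 10 * m + 16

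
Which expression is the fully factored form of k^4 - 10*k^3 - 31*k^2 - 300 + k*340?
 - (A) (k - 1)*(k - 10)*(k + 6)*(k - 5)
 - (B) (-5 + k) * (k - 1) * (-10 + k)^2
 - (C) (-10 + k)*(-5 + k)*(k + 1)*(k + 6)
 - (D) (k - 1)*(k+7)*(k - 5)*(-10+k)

We need to factor k^4 - 10*k^3 - 31*k^2 - 300 + k*340.
The factored form is (k - 1)*(k - 10)*(k + 6)*(k - 5).
A) (k - 1)*(k - 10)*(k + 6)*(k - 5)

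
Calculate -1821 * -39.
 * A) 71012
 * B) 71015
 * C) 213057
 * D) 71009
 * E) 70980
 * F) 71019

-1821 * -39 = 71019
F) 71019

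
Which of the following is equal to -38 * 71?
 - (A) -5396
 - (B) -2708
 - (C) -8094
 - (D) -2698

-38 * 71 = -2698
D) -2698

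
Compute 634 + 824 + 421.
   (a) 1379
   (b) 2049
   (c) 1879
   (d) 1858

First: 634 + 824 = 1458
Then: 1458 + 421 = 1879
c) 1879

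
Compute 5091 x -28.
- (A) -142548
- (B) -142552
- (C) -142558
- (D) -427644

5091 * -28 = -142548
A) -142548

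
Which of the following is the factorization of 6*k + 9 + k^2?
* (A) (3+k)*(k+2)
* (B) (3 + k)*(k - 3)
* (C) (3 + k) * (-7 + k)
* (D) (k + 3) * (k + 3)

We need to factor 6*k + 9 + k^2.
The factored form is (k + 3) * (k + 3).
D) (k + 3) * (k + 3)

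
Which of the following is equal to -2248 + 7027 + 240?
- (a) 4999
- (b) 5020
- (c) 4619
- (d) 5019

First: -2248 + 7027 = 4779
Then: 4779 + 240 = 5019
d) 5019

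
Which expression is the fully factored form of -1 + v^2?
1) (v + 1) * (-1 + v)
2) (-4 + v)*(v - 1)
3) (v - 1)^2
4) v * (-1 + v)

We need to factor -1 + v^2.
The factored form is (v + 1) * (-1 + v).
1) (v + 1) * (-1 + v)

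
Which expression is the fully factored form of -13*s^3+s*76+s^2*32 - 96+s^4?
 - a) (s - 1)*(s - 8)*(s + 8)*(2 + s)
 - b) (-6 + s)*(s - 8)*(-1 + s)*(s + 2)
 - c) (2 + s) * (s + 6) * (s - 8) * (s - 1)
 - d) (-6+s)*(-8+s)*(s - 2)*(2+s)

We need to factor -13*s^3+s*76+s^2*32 - 96+s^4.
The factored form is (-6 + s)*(s - 8)*(-1 + s)*(s + 2).
b) (-6 + s)*(s - 8)*(-1 + s)*(s + 2)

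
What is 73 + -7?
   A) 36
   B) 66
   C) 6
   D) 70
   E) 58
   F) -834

73 + -7 = 66
B) 66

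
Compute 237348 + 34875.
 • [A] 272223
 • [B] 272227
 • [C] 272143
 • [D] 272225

237348 + 34875 = 272223
A) 272223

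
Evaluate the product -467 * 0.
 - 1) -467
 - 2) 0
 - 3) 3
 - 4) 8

-467 * 0 = 0
2) 0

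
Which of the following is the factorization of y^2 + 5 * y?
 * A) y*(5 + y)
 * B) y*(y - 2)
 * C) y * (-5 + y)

We need to factor y^2 + 5 * y.
The factored form is y*(5 + y).
A) y*(5 + y)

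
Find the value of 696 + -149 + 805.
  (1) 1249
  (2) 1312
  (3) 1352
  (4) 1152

First: 696 + -149 = 547
Then: 547 + 805 = 1352
3) 1352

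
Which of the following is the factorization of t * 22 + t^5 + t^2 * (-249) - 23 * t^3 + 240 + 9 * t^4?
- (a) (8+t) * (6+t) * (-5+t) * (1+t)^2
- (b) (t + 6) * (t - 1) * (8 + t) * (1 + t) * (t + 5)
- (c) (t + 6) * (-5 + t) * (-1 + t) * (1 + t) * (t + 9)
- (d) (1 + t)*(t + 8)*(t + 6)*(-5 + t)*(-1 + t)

We need to factor t * 22 + t^5 + t^2 * (-249) - 23 * t^3 + 240 + 9 * t^4.
The factored form is (1 + t)*(t + 8)*(t + 6)*(-5 + t)*(-1 + t).
d) (1 + t)*(t + 8)*(t + 6)*(-5 + t)*(-1 + t)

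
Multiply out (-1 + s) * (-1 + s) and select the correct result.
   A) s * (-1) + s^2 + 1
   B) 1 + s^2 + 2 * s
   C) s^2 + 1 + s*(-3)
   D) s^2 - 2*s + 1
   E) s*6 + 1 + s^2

Expanding (-1 + s) * (-1 + s):
= s^2 - 2*s + 1
D) s^2 - 2*s + 1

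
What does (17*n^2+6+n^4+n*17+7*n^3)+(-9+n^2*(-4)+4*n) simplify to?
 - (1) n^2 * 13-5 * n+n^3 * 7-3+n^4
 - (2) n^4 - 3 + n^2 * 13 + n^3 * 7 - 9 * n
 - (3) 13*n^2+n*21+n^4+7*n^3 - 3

Adding the polynomials and combining like terms:
(17*n^2 + 6 + n^4 + n*17 + 7*n^3) + (-9 + n^2*(-4) + 4*n)
= 13*n^2+n*21+n^4+7*n^3 - 3
3) 13*n^2+n*21+n^4+7*n^3 - 3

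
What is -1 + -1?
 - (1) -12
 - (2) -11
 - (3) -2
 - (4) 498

-1 + -1 = -2
3) -2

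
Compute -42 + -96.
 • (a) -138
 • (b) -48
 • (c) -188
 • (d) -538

-42 + -96 = -138
a) -138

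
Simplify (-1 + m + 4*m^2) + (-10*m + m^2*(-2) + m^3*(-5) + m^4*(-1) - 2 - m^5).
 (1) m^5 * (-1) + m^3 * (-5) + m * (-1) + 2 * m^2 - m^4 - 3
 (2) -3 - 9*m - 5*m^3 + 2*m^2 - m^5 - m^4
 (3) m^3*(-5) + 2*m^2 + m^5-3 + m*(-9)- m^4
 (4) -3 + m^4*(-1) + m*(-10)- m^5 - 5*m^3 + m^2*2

Adding the polynomials and combining like terms:
(-1 + m + 4*m^2) + (-10*m + m^2*(-2) + m^3*(-5) + m^4*(-1) - 2 - m^5)
= -3 - 9*m - 5*m^3 + 2*m^2 - m^5 - m^4
2) -3 - 9*m - 5*m^3 + 2*m^2 - m^5 - m^4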